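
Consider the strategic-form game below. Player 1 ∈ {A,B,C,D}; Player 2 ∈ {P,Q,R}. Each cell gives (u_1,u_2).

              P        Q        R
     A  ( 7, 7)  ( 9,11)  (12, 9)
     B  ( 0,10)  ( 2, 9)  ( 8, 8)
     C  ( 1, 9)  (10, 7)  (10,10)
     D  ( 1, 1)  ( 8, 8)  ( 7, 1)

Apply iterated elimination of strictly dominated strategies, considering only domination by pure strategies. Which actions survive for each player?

IESDS → P1:{A,C} P2:{Q,R}

P1 drop B (A beats it: P:7>0 Q:9>2 R:12>8)
P1 drop D (A beats it: P:7>1 Q:9>8 R:12>7)
P2 drop P (R beats it: A:9>7 C:10>9)
P1→{A,C} P2→{Q,R}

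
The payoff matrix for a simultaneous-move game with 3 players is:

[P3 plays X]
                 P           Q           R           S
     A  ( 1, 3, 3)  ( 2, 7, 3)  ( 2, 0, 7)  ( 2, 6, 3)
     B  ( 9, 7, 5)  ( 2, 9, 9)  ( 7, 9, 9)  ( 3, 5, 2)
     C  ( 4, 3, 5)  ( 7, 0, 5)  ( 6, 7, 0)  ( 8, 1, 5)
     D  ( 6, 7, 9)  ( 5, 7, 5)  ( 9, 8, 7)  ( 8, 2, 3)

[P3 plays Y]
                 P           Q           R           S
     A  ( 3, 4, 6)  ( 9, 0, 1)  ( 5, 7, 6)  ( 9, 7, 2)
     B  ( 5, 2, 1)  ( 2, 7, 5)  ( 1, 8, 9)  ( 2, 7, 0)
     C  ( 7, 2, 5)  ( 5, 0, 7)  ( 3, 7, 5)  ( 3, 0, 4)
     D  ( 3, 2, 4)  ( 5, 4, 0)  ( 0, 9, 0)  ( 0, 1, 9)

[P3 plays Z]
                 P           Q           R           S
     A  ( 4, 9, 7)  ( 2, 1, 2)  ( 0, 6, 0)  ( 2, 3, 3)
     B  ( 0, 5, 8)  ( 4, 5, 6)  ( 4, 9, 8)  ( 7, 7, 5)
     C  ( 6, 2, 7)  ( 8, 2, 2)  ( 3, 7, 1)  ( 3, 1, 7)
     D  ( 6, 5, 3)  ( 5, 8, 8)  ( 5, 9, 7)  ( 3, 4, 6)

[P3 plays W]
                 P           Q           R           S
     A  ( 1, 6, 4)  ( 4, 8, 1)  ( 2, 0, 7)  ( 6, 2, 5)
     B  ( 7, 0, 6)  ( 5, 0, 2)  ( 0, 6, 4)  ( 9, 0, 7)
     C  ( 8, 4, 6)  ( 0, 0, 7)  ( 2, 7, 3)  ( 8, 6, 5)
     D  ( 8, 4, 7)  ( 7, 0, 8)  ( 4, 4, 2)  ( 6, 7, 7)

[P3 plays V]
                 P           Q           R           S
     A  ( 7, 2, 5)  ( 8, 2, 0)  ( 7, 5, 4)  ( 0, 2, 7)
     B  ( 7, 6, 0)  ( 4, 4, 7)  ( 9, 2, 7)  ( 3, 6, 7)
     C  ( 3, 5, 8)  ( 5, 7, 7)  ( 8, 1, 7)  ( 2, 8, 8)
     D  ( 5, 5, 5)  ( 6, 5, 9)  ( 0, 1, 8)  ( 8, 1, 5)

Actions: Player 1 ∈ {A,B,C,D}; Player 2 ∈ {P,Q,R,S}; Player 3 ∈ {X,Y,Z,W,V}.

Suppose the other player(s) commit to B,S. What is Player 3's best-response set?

BR_3 = {W,V}

u_3(X vs B,S) = 2
u_3(Y vs B,S) = 0
u_3(Z vs B,S) = 5
u_3(W vs B,S) = 7
u_3(V vs B,S) = 7
max payoff 7 at {W,V}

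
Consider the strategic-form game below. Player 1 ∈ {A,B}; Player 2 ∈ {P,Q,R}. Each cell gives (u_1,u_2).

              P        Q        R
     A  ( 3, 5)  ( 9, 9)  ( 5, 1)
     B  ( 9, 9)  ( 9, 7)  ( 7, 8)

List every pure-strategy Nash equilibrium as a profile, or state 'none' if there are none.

(A,P): not NE [P1→B gives 9>3; P2→Q gives 9>5]
(A,Q): NE
(A,R): not NE [P1→B gives 7>5; P2→Q gives 9>1]
(B,P): NE
(B,Q): not NE [P2→P gives 9>7]
(B,R): not NE [P2→P gives 9>8]

PSNE = {(A,Q), (B,P)}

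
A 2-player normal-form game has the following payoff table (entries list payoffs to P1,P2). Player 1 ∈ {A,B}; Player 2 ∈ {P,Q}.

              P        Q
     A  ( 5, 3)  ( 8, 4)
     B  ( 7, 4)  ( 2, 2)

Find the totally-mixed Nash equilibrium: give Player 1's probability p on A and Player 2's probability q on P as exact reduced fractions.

P1 indiff ⇒ q·5+(1-q)·8 = q·7+(1-q)·2 ⇒ q(-2) = (1-q)(-6) ⇒ q = 3/4
P2 indiff ⇒ p·3+(1-p)·4 = p·4+(1-p)·2 ⇒ p(-1) = (1-p)(-2) ⇒ p = 2/3

P1 mixes 2/3 on A; P2 mixes 3/4 on P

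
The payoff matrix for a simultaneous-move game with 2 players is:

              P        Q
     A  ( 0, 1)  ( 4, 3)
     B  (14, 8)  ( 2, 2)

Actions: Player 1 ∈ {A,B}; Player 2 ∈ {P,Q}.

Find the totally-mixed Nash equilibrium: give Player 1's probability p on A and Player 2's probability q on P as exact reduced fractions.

P1 mixes 3/4 on A; P2 mixes 1/8 on P

P1 indiff ⇒ q·0+(1-q)·4 = q·14+(1-q)·2 ⇒ q(-14) = (1-q)(-2) ⇒ q = 1/8
P2 indiff ⇒ p·1+(1-p)·8 = p·3+(1-p)·2 ⇒ p(-2) = (1-p)(-6) ⇒ p = 3/4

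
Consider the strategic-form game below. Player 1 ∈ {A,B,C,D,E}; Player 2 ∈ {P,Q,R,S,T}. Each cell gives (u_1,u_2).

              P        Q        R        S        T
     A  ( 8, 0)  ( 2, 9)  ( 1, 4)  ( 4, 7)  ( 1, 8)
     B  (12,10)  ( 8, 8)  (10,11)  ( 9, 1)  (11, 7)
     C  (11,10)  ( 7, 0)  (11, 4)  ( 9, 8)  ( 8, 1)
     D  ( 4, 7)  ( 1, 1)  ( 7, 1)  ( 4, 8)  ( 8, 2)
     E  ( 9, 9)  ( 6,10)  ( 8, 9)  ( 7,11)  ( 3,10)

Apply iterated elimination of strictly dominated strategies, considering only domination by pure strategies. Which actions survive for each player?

IESDS → P1:{B,C} P2:{P,R}

P1 drop A (B beats it: P:12>8 Q:8>2 R:10>1 S:9>4 T:11>1)
P1 drop D (B beats it: P:12>4 Q:8>1 R:10>7 S:9>4 T:11>8)
P1 drop E (B beats it: P:12>9 Q:8>6 R:10>8 S:9>7 T:11>3)
P2 drop Q (P beats it: B:10>8 C:10>0)
P2 drop S (P beats it: B:10>1 C:10>8)
P2 drop T (P beats it: B:10>7 C:10>1)
P1→{B,C} P2→{P,R}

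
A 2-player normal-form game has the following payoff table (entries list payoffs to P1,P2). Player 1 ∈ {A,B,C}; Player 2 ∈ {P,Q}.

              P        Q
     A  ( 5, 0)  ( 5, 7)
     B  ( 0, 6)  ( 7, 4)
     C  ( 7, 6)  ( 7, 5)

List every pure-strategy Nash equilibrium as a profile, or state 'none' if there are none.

Nash profiles: (C,P)

(A,P): not NE [P1→C gives 7>5; P2→Q gives 7>0]
(A,Q): not NE [P1→C gives 7>5]
(B,P): not NE [P1→C gives 7>0]
(B,Q): not NE [P2→P gives 6>4]
(C,P): NE
(C,Q): not NE [P2→P gives 6>5]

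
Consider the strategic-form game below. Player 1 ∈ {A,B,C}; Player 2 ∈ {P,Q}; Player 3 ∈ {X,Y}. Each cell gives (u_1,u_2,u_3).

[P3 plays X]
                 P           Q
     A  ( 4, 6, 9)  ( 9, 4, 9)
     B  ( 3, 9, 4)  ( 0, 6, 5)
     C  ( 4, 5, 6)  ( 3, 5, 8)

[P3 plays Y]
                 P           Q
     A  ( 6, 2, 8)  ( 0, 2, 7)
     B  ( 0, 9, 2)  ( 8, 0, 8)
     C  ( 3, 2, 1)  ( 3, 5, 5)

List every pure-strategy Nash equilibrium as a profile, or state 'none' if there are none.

(A,P,X): NE
(A,P,Y): not NE [P3→X gives 9>8]
(A,Q,X): not NE [P2→P gives 6>4]
(A,Q,Y): not NE [P1→B gives 8>0; P3→X gives 9>7]
(B,P,X): not NE [P1→C gives 4>3]
(B,P,Y): not NE [P1→A gives 6>0; P3→X gives 4>2]
(B,Q,X): not NE [P1→A gives 9>0; P2→P gives 9>6; P3→Y gives 8>5]
(B,Q,Y): not NE [P2→P gives 9>0]
(C,P,X): NE
(C,P,Y): not NE [P1→A gives 6>3; P2→Q gives 5>2; P3→X gives 6>1]
(C,Q,X): not NE [P1→A gives 9>3]
(C,Q,Y): not NE [P1→B gives 8>3; P3→X gives 8>5]

Nash profiles: (A,P,X), (C,P,X)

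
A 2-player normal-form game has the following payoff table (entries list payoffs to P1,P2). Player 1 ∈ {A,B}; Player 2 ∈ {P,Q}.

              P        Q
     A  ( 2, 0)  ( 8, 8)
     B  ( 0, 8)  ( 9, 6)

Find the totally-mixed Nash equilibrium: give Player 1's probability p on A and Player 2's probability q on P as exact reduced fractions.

P1 indiff ⇒ q·2+(1-q)·8 = q·0+(1-q)·9 ⇒ q(2) = (1-q)(1) ⇒ q = 1/3
P2 indiff ⇒ p·0+(1-p)·8 = p·8+(1-p)·6 ⇒ p(-8) = (1-p)(-2) ⇒ p = 1/5

p=1/5, q=1/3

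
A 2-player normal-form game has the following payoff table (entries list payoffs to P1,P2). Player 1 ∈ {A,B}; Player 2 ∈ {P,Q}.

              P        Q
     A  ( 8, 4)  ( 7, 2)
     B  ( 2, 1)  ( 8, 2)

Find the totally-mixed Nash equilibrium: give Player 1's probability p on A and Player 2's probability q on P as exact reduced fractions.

P1 mixes 1/3 on A; P2 mixes 1/7 on P

P1 indiff ⇒ q·8+(1-q)·7 = q·2+(1-q)·8 ⇒ q(6) = (1-q)(1) ⇒ q = 1/7
P2 indiff ⇒ p·4+(1-p)·1 = p·2+(1-p)·2 ⇒ p(2) = (1-p)(1) ⇒ p = 1/3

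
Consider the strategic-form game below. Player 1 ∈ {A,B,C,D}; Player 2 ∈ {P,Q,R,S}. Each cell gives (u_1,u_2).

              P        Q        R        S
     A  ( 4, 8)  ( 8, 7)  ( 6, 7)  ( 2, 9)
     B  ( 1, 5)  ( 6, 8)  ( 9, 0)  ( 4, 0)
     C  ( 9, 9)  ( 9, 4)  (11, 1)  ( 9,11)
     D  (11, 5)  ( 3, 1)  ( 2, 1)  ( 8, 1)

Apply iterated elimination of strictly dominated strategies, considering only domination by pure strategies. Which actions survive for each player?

P1 drop A (C beats it: P:9>4 Q:9>8 R:11>6 S:9>2)
P1 drop B (C beats it: P:9>1 Q:9>6 R:11>9 S:9>4)
P2 drop Q (P beats it: C:9>4 D:5>1)
P2 drop R (P beats it: C:9>1 D:5>1)
P1→{C,D} P2→{P,S}

IESDS → P1:{C,D} P2:{P,S}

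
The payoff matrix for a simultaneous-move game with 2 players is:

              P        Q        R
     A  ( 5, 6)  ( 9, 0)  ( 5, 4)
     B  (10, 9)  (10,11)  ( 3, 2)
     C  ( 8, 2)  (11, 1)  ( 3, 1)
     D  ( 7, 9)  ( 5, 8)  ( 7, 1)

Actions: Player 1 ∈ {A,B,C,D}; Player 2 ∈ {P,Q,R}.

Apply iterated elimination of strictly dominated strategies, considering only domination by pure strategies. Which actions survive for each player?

P2 drop R (P beats it: A:6>4 B:9>2 C:2>1 D:9>1)
P1 drop A (B beats it: P:10>5 Q:10>9)
P1 drop D (B beats it: P:10>7 Q:10>5)
P1→{B,C} P2→{P,Q}

Remaining: P1:{B,C} P2:{P,Q}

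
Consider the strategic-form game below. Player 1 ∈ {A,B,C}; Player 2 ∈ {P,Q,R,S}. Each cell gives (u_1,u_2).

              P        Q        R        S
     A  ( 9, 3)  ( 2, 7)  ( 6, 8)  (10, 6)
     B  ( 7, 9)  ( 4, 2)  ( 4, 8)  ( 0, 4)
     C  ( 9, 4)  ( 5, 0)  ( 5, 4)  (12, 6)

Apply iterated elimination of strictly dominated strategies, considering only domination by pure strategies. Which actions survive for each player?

IESDS → P1:{A,C} P2:{R,S}

P1 drop B (C beats it: P:9>7 Q:5>4 R:5>4 S:12>0)
P2 drop P (S beats it: A:6>3 C:6>4)
P2 drop Q (R beats it: A:8>7 C:4>0)
P1→{A,C} P2→{R,S}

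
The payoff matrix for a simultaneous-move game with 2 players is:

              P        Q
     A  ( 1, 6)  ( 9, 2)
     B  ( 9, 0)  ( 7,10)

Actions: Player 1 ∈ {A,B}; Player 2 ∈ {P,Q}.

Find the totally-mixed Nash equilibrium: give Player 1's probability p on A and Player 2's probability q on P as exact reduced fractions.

P1 mixes 5/7 on A; P2 mixes 1/5 on P

P1 indiff ⇒ q·1+(1-q)·9 = q·9+(1-q)·7 ⇒ q(-8) = (1-q)(-2) ⇒ q = 1/5
P2 indiff ⇒ p·6+(1-p)·0 = p·2+(1-p)·10 ⇒ p(4) = (1-p)(10) ⇒ p = 5/7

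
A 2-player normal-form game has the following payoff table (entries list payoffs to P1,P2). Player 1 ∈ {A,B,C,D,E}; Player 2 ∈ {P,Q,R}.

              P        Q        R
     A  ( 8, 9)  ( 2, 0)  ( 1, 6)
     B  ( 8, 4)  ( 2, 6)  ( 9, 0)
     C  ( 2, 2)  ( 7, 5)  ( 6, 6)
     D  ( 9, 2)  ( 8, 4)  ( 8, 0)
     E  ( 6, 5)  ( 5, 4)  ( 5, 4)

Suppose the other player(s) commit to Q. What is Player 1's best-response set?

P1 best: {D}

u_1(A vs Q) = 2
u_1(B vs Q) = 2
u_1(C vs Q) = 7
u_1(D vs Q) = 8
u_1(E vs Q) = 5
max payoff 8 at {D}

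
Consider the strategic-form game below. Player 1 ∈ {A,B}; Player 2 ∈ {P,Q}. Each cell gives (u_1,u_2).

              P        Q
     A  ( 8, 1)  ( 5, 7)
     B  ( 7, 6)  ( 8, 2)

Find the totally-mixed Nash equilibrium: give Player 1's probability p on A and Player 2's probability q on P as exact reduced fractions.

P1 indiff ⇒ q·8+(1-q)·5 = q·7+(1-q)·8 ⇒ q(1) = (1-q)(3) ⇒ q = 3/4
P2 indiff ⇒ p·1+(1-p)·6 = p·7+(1-p)·2 ⇒ p(-6) = (1-p)(-4) ⇒ p = 2/5

(p,q) = (2/5, 3/4)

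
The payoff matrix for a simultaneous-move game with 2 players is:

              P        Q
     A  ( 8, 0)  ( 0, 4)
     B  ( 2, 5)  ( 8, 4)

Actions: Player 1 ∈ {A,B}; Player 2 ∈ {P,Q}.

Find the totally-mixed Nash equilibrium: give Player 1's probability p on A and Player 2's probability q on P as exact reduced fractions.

P1 indiff ⇒ q·8+(1-q)·0 = q·2+(1-q)·8 ⇒ q(6) = (1-q)(8) ⇒ q = 4/7
P2 indiff ⇒ p·0+(1-p)·5 = p·4+(1-p)·4 ⇒ p(-4) = (1-p)(-1) ⇒ p = 1/5

(p,q) = (1/5, 4/7)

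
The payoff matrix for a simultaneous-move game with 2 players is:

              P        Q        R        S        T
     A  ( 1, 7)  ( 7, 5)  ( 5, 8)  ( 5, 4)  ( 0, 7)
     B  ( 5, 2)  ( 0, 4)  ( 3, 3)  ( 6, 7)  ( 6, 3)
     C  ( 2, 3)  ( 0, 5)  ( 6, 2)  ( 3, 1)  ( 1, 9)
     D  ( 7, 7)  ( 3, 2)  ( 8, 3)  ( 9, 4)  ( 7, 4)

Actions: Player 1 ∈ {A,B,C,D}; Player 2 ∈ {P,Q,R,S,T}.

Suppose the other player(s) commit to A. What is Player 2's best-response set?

u_2(P vs A) = 7
u_2(Q vs A) = 5
u_2(R vs A) = 8
u_2(S vs A) = 4
u_2(T vs A) = 7
max payoff 8 at {R}

BR_2 = {R}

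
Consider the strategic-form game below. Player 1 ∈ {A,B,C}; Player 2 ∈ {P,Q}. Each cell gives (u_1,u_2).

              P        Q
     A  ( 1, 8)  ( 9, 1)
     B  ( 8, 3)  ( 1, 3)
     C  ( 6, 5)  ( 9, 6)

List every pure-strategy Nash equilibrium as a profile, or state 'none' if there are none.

Nash profiles: (B,P), (C,Q)

(A,P): not NE [P1→B gives 8>1]
(A,Q): not NE [P2→P gives 8>1]
(B,P): NE
(B,Q): not NE [P1→C gives 9>1]
(C,P): not NE [P1→B gives 8>6; P2→Q gives 6>5]
(C,Q): NE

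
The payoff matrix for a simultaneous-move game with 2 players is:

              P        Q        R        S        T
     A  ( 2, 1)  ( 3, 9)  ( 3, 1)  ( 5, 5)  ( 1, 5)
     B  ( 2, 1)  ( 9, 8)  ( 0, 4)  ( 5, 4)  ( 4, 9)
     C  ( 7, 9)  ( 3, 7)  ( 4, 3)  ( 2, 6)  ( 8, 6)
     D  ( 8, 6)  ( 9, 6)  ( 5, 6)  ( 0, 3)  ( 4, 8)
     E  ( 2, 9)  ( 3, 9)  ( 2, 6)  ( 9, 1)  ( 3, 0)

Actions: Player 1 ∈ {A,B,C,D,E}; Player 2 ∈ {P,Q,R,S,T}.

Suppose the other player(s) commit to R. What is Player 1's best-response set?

P1 best: {D}

u_1(A vs R) = 3
u_1(B vs R) = 0
u_1(C vs R) = 4
u_1(D vs R) = 5
u_1(E vs R) = 2
max payoff 5 at {D}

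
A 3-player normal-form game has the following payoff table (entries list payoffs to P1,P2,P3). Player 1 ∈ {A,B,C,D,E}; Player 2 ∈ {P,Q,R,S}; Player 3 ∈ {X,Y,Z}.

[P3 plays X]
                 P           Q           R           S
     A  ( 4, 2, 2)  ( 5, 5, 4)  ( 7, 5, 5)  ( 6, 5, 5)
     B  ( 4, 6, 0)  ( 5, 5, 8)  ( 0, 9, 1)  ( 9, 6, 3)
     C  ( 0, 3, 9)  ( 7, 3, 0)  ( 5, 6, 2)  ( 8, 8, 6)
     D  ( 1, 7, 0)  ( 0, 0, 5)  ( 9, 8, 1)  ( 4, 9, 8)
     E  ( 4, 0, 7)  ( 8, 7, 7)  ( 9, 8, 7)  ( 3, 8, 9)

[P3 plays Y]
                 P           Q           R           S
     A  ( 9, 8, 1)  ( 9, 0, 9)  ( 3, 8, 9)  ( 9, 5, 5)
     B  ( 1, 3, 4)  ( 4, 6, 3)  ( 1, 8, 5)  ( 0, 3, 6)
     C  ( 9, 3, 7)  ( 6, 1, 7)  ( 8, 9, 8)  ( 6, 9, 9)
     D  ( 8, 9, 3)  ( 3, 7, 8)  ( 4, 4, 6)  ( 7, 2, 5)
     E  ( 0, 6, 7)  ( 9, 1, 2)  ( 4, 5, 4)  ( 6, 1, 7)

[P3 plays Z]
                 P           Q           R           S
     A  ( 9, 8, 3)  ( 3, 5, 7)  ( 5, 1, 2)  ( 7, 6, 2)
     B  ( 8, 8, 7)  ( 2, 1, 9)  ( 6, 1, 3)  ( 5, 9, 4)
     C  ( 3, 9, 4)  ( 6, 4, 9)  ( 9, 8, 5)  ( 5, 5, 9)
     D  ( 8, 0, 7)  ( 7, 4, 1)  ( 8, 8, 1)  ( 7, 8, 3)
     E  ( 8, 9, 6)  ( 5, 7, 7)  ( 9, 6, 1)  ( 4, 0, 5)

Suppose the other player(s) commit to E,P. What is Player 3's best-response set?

u_3(X vs E,P) = 7
u_3(Y vs E,P) = 7
u_3(Z vs E,P) = 6
max payoff 7 at {X,Y}

BR_3 = {X,Y}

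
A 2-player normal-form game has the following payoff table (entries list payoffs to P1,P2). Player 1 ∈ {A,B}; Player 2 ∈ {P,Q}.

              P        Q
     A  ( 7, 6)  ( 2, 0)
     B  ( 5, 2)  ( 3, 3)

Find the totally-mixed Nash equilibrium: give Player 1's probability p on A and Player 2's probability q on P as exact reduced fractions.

(p,q) = (1/7, 1/3)

P1 indiff ⇒ q·7+(1-q)·2 = q·5+(1-q)·3 ⇒ q(2) = (1-q)(1) ⇒ q = 1/3
P2 indiff ⇒ p·6+(1-p)·2 = p·0+(1-p)·3 ⇒ p(6) = (1-p)(1) ⇒ p = 1/7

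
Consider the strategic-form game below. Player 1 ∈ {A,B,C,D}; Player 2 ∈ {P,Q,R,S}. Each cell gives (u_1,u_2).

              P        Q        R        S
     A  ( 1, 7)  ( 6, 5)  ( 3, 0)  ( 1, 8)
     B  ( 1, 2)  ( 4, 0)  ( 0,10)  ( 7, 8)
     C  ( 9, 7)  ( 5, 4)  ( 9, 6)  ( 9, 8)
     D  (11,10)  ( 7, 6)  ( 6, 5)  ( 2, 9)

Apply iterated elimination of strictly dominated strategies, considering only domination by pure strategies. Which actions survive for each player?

P1 drop A (D beats it: P:11>1 Q:7>6 R:6>3 S:2>1)
P1 drop B (C beats it: P:9>1 Q:5>4 R:9>0 S:9>7)
P2 drop Q (P beats it: C:7>4 D:10>6)
P2 drop R (P beats it: C:7>6 D:10>5)
P1→{C,D} P2→{P,S}

Survivors P1:{C,D} P2:{P,S}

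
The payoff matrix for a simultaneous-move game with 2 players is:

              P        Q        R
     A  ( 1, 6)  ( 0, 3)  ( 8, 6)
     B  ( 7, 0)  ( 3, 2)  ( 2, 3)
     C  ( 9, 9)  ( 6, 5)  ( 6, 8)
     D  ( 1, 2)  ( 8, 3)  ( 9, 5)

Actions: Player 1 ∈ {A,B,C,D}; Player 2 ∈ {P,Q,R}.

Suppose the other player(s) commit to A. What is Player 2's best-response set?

u_2(P vs A) = 6
u_2(Q vs A) = 3
u_2(R vs A) = 6
max payoff 6 at {P,R}

P2 best: {P,R}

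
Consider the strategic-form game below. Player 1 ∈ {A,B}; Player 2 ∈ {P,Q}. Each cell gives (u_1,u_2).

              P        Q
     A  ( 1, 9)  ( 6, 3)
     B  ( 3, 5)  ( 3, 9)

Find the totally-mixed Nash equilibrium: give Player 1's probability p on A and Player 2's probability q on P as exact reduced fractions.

P1 indiff ⇒ q·1+(1-q)·6 = q·3+(1-q)·3 ⇒ q(-2) = (1-q)(-3) ⇒ q = 3/5
P2 indiff ⇒ p·9+(1-p)·5 = p·3+(1-p)·9 ⇒ p(6) = (1-p)(4) ⇒ p = 2/5

p=2/5, q=3/5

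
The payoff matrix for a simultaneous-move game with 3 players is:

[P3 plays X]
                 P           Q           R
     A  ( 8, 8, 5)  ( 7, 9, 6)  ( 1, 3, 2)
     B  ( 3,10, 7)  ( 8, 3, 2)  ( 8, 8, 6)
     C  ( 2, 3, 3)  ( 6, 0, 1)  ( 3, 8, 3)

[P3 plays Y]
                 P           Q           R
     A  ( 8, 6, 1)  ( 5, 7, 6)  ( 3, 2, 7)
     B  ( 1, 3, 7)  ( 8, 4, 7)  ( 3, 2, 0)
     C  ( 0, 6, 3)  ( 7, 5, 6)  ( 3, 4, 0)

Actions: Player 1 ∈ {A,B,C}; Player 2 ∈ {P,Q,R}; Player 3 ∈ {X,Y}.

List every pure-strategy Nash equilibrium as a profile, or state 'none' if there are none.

PSNE = {(B,Q,Y)}

(A,P,X): not NE [P2→Q gives 9>8]
(A,P,Y): not NE [P2→Q gives 7>6; P3→X gives 5>1]
(A,Q,X): not NE [P1→B gives 8>7]
(A,Q,Y): not NE [P1→B gives 8>5]
(A,R,X): not NE [P1→B gives 8>1; P2→Q gives 9>3; P3→Y gives 7>2]
(A,R,Y): not NE [P2→Q gives 7>2]
(B,P,X): not NE [P1→A gives 8>3]
(B,P,Y): not NE [P1→A gives 8>1; P2→Q gives 4>3]
(B,Q,X): not NE [P2→P gives 10>3; P3→Y gives 7>2]
(B,Q,Y): NE
(B,R,X): not NE [P2→P gives 10>8]
(B,R,Y): not NE [P2→Q gives 4>2; P3→X gives 6>0]
(C,P,X): not NE [P1→A gives 8>2; P2→R gives 8>3]
(C,P,Y): not NE [P1→A gives 8>0]
(C,Q,X): not NE [P1→B gives 8>6; P2→R gives 8>0; P3→Y gives 6>1]
(C,Q,Y): not NE [P1→B gives 8>7; P2→P gives 6>5]
(C,R,X): not NE [P1→B gives 8>3]
(C,R,Y): not NE [P2→P gives 6>4; P3→X gives 3>0]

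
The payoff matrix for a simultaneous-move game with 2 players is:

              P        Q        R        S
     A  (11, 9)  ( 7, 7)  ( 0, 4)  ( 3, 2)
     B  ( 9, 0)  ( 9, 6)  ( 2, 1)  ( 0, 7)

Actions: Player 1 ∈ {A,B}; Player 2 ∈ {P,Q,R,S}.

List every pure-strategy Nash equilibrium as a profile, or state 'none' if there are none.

(A,P): NE
(A,Q): not NE [P1→B gives 9>7; P2→P gives 9>7]
(A,R): not NE [P1→B gives 2>0; P2→P gives 9>4]
(A,S): not NE [P2→P gives 9>2]
(B,P): not NE [P1→A gives 11>9; P2→S gives 7>0]
(B,Q): not NE [P2→S gives 7>6]
(B,R): not NE [P2→S gives 7>1]
(B,S): not NE [P1→A gives 3>0]

NE set: (A,P)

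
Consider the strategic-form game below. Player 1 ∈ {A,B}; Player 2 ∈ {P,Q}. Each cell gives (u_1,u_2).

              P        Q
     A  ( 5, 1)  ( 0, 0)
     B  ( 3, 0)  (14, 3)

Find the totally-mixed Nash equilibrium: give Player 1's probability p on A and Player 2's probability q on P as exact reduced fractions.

P1 indiff ⇒ q·5+(1-q)·0 = q·3+(1-q)·14 ⇒ q(2) = (1-q)(14) ⇒ q = 7/8
P2 indiff ⇒ p·1+(1-p)·0 = p·0+(1-p)·3 ⇒ p(1) = (1-p)(3) ⇒ p = 3/4

p=3/4, q=7/8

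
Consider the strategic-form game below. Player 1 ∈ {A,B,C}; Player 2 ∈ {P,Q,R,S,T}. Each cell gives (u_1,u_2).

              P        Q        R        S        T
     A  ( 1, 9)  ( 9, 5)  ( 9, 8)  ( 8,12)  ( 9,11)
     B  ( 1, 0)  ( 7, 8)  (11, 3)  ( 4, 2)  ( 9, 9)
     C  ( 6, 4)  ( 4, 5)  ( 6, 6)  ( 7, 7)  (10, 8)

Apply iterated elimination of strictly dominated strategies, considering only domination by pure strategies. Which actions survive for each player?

IESDS → P1:{A,C} P2:{S,T}

P2 drop P (S beats it: A:12>9 B:2>0 C:7>4)
P2 drop Q (T beats it: A:11>5 B:9>8 C:8>5)
P2 drop R (T beats it: A:11>8 B:9>3 C:8>6)
P1 drop B (C beats it: S:7>4 T:10>9)
P1→{A,C} P2→{S,T}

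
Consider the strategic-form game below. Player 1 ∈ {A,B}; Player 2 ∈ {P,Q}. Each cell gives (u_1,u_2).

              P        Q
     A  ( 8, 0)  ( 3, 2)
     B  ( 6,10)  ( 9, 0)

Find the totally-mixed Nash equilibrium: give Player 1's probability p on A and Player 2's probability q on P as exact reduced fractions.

P1 indiff ⇒ q·8+(1-q)·3 = q·6+(1-q)·9 ⇒ q(2) = (1-q)(6) ⇒ q = 3/4
P2 indiff ⇒ p·0+(1-p)·10 = p·2+(1-p)·0 ⇒ p(-2) = (1-p)(-10) ⇒ p = 5/6

(p,q) = (5/6, 3/4)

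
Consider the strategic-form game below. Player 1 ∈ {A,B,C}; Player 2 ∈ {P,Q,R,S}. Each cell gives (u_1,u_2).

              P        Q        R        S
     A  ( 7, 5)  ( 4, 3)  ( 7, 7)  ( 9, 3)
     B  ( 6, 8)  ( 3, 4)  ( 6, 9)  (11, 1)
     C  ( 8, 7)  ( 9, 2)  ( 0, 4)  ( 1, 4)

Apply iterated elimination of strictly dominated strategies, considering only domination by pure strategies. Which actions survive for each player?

IESDS → P1:{A,C} P2:{P,R}

P2 drop Q (P beats it: A:5>3 B:8>4 C:7>2)
P2 drop S (P beats it: A:5>3 B:8>1 C:7>4)
P1 drop B (A beats it: P:7>6 R:7>6)
P1→{A,C} P2→{P,R}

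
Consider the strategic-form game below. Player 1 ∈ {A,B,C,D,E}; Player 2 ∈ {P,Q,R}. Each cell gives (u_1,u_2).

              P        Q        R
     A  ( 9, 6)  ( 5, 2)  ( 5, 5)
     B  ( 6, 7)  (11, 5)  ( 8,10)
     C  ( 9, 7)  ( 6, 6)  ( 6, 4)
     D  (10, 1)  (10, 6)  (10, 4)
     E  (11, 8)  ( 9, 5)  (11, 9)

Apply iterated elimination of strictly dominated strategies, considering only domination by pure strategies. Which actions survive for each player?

Survivors P1:{B,D,E} P2:{Q,R}

P1 drop A (D beats it: P:10>9 Q:10>5 R:10>5)
P1 drop C (D beats it: P:10>9 Q:10>6 R:10>6)
P2 drop P (R beats it: B:10>7 D:4>1 E:9>8)
P1→{B,D,E} P2→{Q,R}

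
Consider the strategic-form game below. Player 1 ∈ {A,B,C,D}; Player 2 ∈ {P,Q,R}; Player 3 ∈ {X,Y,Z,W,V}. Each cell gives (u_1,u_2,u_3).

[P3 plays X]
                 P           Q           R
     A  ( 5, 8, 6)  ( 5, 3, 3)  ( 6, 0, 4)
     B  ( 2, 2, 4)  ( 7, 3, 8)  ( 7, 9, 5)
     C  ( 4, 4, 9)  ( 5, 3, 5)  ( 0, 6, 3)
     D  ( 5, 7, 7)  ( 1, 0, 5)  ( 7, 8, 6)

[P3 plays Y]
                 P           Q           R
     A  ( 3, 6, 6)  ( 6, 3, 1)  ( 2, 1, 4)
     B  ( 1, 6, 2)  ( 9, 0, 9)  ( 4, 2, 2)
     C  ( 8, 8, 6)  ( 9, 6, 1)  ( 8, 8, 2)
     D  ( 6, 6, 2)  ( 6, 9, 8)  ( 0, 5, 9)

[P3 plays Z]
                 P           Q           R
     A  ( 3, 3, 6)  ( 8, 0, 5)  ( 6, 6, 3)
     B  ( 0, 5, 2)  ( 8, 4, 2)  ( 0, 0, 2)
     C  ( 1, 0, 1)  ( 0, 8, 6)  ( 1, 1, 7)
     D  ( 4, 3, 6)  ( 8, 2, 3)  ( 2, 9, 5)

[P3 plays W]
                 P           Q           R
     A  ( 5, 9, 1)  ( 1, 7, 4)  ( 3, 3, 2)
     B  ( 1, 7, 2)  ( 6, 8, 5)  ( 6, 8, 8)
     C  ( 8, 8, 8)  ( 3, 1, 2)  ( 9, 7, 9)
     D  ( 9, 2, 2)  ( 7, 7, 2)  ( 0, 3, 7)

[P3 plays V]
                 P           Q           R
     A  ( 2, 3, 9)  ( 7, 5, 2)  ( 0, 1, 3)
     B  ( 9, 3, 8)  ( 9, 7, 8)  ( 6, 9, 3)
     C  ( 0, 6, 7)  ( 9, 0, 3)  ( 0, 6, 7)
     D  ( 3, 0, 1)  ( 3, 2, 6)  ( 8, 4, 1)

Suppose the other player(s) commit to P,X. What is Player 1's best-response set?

u_1(A vs P,X) = 5
u_1(B vs P,X) = 2
u_1(C vs P,X) = 4
u_1(D vs P,X) = 5
max payoff 5 at {A,D}

argmax u_1 = {A,D}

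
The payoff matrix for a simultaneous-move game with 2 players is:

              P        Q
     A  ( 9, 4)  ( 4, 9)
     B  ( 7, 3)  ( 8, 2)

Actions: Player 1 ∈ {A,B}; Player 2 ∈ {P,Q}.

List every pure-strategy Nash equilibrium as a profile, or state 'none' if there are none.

(A,P): not NE [P2→Q gives 9>4]
(A,Q): not NE [P1→B gives 8>4]
(B,P): not NE [P1→A gives 9>7]
(B,Q): not NE [P2→P gives 3>2]

PSNE: ∅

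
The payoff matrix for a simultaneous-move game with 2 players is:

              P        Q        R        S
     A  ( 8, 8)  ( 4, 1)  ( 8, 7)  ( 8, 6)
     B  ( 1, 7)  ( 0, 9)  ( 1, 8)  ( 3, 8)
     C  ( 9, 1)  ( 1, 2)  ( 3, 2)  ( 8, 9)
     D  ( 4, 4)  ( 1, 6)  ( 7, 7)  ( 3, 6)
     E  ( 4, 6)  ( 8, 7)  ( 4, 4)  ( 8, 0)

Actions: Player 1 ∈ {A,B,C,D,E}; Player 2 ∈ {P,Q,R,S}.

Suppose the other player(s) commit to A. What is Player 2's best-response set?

u_2(P vs A) = 8
u_2(Q vs A) = 1
u_2(R vs A) = 7
u_2(S vs A) = 6
max payoff 8 at {P}

P2 best: {P}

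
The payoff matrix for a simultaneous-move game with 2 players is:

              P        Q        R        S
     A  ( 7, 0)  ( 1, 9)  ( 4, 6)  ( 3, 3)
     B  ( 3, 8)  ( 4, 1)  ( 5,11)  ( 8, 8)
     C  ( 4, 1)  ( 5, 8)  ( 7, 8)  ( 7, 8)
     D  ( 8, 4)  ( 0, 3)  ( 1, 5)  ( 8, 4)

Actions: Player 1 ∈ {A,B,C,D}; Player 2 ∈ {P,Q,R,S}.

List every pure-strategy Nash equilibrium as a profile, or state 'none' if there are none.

(A,P): not NE [P1→D gives 8>7; P2→Q gives 9>0]
(A,Q): not NE [P1→C gives 5>1]
(A,R): not NE [P1→C gives 7>4; P2→Q gives 9>6]
(A,S): not NE [P1→D gives 8>3; P2→Q gives 9>3]
(B,P): not NE [P1→D gives 8>3; P2→R gives 11>8]
(B,Q): not NE [P1→C gives 5>4; P2→R gives 11>1]
(B,R): not NE [P1→C gives 7>5]
(B,S): not NE [P2→R gives 11>8]
(C,P): not NE [P1→D gives 8>4; P2→S gives 8>1]
(C,Q): NE
(C,R): NE
(C,S): not NE [P1→D gives 8>7]
(D,P): not NE [P2→R gives 5>4]
(D,Q): not NE [P1→C gives 5>0; P2→R gives 5>3]
(D,R): not NE [P1→C gives 7>1]
(D,S): not NE [P2→R gives 5>4]

Nash profiles: (C,Q), (C,R)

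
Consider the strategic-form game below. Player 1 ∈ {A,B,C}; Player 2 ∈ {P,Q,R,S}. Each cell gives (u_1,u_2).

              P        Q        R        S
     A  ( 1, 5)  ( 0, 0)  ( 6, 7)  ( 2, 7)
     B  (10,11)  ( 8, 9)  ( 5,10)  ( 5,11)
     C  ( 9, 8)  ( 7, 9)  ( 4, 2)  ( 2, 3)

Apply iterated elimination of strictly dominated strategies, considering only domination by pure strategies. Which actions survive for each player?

Remaining: P1:{A,B} P2:{P,R,S}

P1 drop C (B beats it: P:10>9 Q:8>7 R:5>4 S:5>2)
P2 drop Q (P beats it: A:5>0 B:11>9)
P1→{A,B} P2→{P,R,S}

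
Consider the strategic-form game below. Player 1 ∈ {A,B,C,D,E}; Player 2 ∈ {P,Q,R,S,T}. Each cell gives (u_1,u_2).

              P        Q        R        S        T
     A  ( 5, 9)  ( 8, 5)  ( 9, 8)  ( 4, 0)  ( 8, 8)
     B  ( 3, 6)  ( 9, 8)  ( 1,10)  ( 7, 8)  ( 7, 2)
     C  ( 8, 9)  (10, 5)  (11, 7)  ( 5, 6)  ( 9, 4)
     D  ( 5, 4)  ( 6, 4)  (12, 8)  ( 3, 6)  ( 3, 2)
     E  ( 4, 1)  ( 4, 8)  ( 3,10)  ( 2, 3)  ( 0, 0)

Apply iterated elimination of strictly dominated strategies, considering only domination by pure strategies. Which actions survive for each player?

IESDS → P1:{C,D} P2:{P,R}

P1 drop A (C beats it: P:8>5 Q:10>8 R:11>9 S:5>4 T:9>8)
P1 drop E (C beats it: P:8>4 Q:10>4 R:11>3 S:5>2 T:9>0)
P2 drop Q (R beats it: B:10>8 C:7>5 D:8>4)
P2 drop S (R beats it: B:10>8 C:7>6 D:8>6)
P1 drop B (C beats it: P:8>3 R:11>1 T:9>7)
P2 drop T (P beats it: C:9>4 D:4>2)
P1→{C,D} P2→{P,R}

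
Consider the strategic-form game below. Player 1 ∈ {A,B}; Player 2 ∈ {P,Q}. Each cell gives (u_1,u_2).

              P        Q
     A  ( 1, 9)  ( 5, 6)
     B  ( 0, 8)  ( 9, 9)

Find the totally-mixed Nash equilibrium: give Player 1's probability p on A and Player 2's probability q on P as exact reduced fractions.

P1 indiff ⇒ q·1+(1-q)·5 = q·0+(1-q)·9 ⇒ q(1) = (1-q)(4) ⇒ q = 4/5
P2 indiff ⇒ p·9+(1-p)·8 = p·6+(1-p)·9 ⇒ p(3) = (1-p)(1) ⇒ p = 1/4

P1 mixes 1/4 on A; P2 mixes 4/5 on P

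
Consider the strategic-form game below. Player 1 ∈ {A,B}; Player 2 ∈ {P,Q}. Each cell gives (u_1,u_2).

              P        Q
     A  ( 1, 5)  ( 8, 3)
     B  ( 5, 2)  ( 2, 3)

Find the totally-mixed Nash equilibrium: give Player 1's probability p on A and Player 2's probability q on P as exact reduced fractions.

p=1/3, q=3/5

P1 indiff ⇒ q·1+(1-q)·8 = q·5+(1-q)·2 ⇒ q(-4) = (1-q)(-6) ⇒ q = 3/5
P2 indiff ⇒ p·5+(1-p)·2 = p·3+(1-p)·3 ⇒ p(2) = (1-p)(1) ⇒ p = 1/3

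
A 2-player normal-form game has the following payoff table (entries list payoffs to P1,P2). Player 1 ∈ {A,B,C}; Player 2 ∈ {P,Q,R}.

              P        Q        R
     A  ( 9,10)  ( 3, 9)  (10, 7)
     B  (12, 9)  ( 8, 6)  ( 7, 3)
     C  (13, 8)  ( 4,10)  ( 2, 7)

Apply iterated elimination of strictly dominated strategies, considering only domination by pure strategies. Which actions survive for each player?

P2 drop R (P beats it: A:10>7 B:9>3 C:8>7)
P1 drop A (B beats it: P:12>9 Q:8>3)
P1→{B,C} P2→{P,Q}

Survivors P1:{B,C} P2:{P,Q}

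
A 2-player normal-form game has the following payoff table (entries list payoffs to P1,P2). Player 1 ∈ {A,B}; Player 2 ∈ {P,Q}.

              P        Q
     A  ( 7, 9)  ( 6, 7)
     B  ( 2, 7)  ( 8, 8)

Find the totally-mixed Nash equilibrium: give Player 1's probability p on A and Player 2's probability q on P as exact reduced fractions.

p=1/3, q=2/7

P1 indiff ⇒ q·7+(1-q)·6 = q·2+(1-q)·8 ⇒ q(5) = (1-q)(2) ⇒ q = 2/7
P2 indiff ⇒ p·9+(1-p)·7 = p·7+(1-p)·8 ⇒ p(2) = (1-p)(1) ⇒ p = 1/3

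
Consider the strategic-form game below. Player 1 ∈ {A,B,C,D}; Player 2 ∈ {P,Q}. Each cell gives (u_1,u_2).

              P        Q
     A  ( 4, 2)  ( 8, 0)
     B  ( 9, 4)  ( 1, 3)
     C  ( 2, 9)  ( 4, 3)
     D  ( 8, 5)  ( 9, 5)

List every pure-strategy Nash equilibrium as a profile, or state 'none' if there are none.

(A,P): not NE [P1→B gives 9>4]
(A,Q): not NE [P1→D gives 9>8; P2→P gives 2>0]
(B,P): NE
(B,Q): not NE [P1→D gives 9>1; P2→P gives 4>3]
(C,P): not NE [P1→B gives 9>2]
(C,Q): not NE [P1→D gives 9>4; P2→P gives 9>3]
(D,P): not NE [P1→B gives 9>8]
(D,Q): NE

NE set: (B,P), (D,Q)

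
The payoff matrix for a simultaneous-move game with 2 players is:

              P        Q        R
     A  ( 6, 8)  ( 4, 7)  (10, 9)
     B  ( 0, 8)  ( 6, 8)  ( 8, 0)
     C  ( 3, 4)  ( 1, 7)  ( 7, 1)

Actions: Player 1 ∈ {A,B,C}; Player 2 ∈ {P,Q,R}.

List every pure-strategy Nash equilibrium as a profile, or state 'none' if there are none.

Nash profiles: (A,R), (B,Q)

(A,P): not NE [P2→R gives 9>8]
(A,Q): not NE [P1→B gives 6>4; P2→R gives 9>7]
(A,R): NE
(B,P): not NE [P1→A gives 6>0]
(B,Q): NE
(B,R): not NE [P1→A gives 10>8; P2→Q gives 8>0]
(C,P): not NE [P1→A gives 6>3; P2→Q gives 7>4]
(C,Q): not NE [P1→B gives 6>1]
(C,R): not NE [P1→A gives 10>7; P2→Q gives 7>1]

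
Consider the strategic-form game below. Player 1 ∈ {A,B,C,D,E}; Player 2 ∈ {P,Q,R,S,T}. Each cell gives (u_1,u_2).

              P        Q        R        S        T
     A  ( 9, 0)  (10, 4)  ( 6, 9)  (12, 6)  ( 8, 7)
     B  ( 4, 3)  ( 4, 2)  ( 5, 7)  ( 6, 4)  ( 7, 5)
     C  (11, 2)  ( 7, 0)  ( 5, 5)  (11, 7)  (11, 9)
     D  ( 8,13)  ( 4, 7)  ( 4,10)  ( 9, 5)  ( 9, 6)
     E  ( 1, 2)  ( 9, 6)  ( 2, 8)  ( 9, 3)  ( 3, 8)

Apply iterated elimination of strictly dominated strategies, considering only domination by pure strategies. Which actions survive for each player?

P1 drop B (A beats it: P:9>4 Q:10>4 R:6>5 S:12>6 T:8>7)
P1 drop D (C beats it: P:11>8 Q:7>4 R:5>4 S:11>9 T:11>9)
P1 drop E (A beats it: P:9>1 Q:10>9 R:6>2 S:12>9 T:8>3)
P2 drop P (R beats it: A:9>0 C:5>2)
P2 drop Q (R beats it: A:9>4 C:5>0)
P2 drop S (T beats it: A:7>6 C:9>7)
P1→{A,C} P2→{R,T}

IESDS → P1:{A,C} P2:{R,T}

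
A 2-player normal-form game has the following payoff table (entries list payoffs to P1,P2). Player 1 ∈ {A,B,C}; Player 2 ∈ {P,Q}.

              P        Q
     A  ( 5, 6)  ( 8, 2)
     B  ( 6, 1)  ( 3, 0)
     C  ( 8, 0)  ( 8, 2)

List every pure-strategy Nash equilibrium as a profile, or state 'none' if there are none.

NE set: (C,Q)

(A,P): not NE [P1→C gives 8>5]
(A,Q): not NE [P2→P gives 6>2]
(B,P): not NE [P1→C gives 8>6]
(B,Q): not NE [P1→C gives 8>3; P2→P gives 1>0]
(C,P): not NE [P2→Q gives 2>0]
(C,Q): NE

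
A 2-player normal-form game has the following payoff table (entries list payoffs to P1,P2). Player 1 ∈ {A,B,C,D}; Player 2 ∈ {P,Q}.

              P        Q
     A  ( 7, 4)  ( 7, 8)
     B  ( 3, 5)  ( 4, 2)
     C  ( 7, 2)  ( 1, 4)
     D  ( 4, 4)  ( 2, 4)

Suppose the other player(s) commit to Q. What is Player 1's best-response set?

BR_1 = {A}

u_1(A vs Q) = 7
u_1(B vs Q) = 4
u_1(C vs Q) = 1
u_1(D vs Q) = 2
max payoff 7 at {A}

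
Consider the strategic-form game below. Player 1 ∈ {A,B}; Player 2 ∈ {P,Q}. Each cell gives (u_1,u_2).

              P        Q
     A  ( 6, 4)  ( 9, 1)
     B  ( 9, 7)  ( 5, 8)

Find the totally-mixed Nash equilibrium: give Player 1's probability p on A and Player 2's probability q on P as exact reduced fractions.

p=1/4, q=4/7

P1 indiff ⇒ q·6+(1-q)·9 = q·9+(1-q)·5 ⇒ q(-3) = (1-q)(-4) ⇒ q = 4/7
P2 indiff ⇒ p·4+(1-p)·7 = p·1+(1-p)·8 ⇒ p(3) = (1-p)(1) ⇒ p = 1/4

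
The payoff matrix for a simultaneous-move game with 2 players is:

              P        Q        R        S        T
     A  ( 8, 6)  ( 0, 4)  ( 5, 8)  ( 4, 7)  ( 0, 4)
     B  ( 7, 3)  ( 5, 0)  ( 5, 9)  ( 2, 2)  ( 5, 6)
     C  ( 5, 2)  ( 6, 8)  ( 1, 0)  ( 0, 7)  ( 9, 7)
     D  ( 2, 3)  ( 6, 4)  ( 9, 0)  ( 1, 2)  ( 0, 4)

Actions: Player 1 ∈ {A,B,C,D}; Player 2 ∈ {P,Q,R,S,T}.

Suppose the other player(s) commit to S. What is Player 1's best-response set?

u_1(A vs S) = 4
u_1(B vs S) = 2
u_1(C vs S) = 0
u_1(D vs S) = 1
max payoff 4 at {A}

argmax u_1 = {A}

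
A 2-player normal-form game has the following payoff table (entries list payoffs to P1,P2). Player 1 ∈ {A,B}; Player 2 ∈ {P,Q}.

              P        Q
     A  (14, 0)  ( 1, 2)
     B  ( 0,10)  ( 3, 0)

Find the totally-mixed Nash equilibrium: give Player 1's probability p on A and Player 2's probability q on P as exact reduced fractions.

P1 indiff ⇒ q·14+(1-q)·1 = q·0+(1-q)·3 ⇒ q(14) = (1-q)(2) ⇒ q = 1/8
P2 indiff ⇒ p·0+(1-p)·10 = p·2+(1-p)·0 ⇒ p(-2) = (1-p)(-10) ⇒ p = 5/6

P1 mixes 5/6 on A; P2 mixes 1/8 on P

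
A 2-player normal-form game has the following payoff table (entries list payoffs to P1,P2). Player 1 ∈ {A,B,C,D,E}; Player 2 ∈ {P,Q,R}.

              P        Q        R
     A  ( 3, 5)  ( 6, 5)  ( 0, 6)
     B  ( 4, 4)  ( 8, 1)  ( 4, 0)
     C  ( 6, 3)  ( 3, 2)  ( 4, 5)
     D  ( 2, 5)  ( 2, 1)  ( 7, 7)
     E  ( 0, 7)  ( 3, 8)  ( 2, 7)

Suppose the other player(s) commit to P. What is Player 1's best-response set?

u_1(A vs P) = 3
u_1(B vs P) = 4
u_1(C vs P) = 6
u_1(D vs P) = 2
u_1(E vs P) = 0
max payoff 6 at {C}

argmax u_1 = {C}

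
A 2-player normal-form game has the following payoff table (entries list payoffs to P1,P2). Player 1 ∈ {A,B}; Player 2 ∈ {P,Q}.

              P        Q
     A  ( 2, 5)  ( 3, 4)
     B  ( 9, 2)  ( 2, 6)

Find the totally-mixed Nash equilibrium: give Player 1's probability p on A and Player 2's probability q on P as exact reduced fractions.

P1 mixes 4/5 on A; P2 mixes 1/8 on P

P1 indiff ⇒ q·2+(1-q)·3 = q·9+(1-q)·2 ⇒ q(-7) = (1-q)(-1) ⇒ q = 1/8
P2 indiff ⇒ p·5+(1-p)·2 = p·4+(1-p)·6 ⇒ p(1) = (1-p)(4) ⇒ p = 4/5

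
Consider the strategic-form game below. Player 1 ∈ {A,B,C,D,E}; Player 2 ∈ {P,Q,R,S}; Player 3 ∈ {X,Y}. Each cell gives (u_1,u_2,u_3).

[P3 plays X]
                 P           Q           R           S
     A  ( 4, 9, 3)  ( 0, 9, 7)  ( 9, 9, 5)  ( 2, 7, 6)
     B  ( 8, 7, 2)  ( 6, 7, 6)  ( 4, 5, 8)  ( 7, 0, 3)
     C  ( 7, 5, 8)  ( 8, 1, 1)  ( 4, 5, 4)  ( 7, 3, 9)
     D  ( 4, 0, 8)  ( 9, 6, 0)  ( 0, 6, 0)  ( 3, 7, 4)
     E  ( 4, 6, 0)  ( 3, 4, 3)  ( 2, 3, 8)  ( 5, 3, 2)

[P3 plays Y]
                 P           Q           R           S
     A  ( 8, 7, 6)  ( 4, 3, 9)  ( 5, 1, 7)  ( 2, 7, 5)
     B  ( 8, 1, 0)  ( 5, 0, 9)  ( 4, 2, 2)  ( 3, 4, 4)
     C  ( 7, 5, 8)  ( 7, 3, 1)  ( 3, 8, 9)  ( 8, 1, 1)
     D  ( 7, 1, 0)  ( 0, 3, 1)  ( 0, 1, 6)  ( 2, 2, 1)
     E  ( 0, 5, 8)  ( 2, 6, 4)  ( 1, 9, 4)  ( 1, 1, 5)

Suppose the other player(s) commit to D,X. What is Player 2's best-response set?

P2 best: {S}

u_2(P vs D,X) = 0
u_2(Q vs D,X) = 6
u_2(R vs D,X) = 6
u_2(S vs D,X) = 7
max payoff 7 at {S}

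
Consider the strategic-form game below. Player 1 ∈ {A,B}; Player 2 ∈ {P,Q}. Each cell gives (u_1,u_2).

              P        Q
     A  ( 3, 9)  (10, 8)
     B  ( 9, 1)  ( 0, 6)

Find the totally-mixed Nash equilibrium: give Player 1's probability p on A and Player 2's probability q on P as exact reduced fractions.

(p,q) = (5/6, 5/8)

P1 indiff ⇒ q·3+(1-q)·10 = q·9+(1-q)·0 ⇒ q(-6) = (1-q)(-10) ⇒ q = 5/8
P2 indiff ⇒ p·9+(1-p)·1 = p·8+(1-p)·6 ⇒ p(1) = (1-p)(5) ⇒ p = 5/6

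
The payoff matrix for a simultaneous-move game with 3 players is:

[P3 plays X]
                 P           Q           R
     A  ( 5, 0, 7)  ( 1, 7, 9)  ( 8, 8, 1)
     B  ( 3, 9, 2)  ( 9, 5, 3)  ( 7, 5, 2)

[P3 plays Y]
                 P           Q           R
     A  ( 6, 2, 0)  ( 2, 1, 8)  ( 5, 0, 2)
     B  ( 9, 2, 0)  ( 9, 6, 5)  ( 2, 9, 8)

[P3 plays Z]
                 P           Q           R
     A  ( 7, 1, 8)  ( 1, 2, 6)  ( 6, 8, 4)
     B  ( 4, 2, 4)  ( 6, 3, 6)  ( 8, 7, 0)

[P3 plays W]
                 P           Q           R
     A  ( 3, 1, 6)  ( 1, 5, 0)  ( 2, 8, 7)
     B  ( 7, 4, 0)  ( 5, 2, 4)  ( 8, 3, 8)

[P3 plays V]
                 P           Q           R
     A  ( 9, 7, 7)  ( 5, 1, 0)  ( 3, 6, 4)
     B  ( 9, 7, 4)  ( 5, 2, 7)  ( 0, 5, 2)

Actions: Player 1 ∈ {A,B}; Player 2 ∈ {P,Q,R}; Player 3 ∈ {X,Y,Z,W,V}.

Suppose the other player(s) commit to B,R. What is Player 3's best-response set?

BR_3 = {Y,W}

u_3(X vs B,R) = 2
u_3(Y vs B,R) = 8
u_3(Z vs B,R) = 0
u_3(W vs B,R) = 8
u_3(V vs B,R) = 2
max payoff 8 at {Y,W}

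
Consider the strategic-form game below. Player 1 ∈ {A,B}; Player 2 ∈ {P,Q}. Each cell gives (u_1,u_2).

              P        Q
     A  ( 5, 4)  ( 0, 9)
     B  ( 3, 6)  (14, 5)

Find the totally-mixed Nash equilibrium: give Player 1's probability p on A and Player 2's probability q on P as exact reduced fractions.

P1 mixes 1/6 on A; P2 mixes 7/8 on P

P1 indiff ⇒ q·5+(1-q)·0 = q·3+(1-q)·14 ⇒ q(2) = (1-q)(14) ⇒ q = 7/8
P2 indiff ⇒ p·4+(1-p)·6 = p·9+(1-p)·5 ⇒ p(-5) = (1-p)(-1) ⇒ p = 1/6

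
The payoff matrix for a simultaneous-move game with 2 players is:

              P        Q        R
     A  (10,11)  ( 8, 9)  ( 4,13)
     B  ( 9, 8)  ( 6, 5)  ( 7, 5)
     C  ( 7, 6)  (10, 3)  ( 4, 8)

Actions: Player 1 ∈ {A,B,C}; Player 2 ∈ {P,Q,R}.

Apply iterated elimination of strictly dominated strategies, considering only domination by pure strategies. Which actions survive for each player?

Survivors P1:{A,B} P2:{P,R}

P2 drop Q (P beats it: A:11>9 B:8>5 C:6>3)
P1 drop C (B beats it: P:9>7 R:7>4)
P1→{A,B} P2→{P,R}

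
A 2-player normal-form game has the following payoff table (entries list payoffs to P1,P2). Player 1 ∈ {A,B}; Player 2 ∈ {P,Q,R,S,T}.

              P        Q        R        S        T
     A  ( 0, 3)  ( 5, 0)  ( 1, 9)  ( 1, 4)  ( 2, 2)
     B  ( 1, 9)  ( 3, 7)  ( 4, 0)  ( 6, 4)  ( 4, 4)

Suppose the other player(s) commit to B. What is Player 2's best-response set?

P2 best: {P}

u_2(P vs B) = 9
u_2(Q vs B) = 7
u_2(R vs B) = 0
u_2(S vs B) = 4
u_2(T vs B) = 4
max payoff 9 at {P}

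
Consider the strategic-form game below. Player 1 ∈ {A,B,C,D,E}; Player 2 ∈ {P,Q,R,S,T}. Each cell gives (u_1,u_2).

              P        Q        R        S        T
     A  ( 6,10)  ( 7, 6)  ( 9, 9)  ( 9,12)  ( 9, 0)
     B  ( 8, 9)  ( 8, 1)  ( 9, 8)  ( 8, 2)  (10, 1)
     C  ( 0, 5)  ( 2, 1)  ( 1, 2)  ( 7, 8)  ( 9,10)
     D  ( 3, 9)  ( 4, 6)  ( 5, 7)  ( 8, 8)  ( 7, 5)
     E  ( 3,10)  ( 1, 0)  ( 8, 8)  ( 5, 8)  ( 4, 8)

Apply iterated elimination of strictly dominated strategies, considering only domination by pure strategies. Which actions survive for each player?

IESDS → P1:{A,B} P2:{P,S}

P1 drop C (B beats it: P:8>0 Q:8>2 R:9>1 S:8>7 T:10>9)
P1 drop D (A beats it: P:6>3 Q:7>4 R:9>5 S:9>8 T:9>7)
P1 drop E (A beats it: P:6>3 Q:7>1 R:9>8 S:9>5 T:9>4)
P2 drop Q (P beats it: A:10>6 B:9>1)
P2 drop R (P beats it: A:10>9 B:9>8)
P2 drop T (P beats it: A:10>0 B:9>1)
P1→{A,B} P2→{P,S}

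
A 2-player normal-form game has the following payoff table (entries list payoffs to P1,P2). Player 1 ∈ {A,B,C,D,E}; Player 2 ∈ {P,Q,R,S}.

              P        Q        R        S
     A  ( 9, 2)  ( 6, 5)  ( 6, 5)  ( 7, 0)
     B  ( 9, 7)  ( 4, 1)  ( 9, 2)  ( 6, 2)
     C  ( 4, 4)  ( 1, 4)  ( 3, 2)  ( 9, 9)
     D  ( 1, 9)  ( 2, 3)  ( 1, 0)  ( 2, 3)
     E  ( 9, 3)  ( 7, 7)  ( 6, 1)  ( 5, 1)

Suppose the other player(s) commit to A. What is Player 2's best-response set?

u_2(P vs A) = 2
u_2(Q vs A) = 5
u_2(R vs A) = 5
u_2(S vs A) = 0
max payoff 5 at {Q,R}

P2 best: {Q,R}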